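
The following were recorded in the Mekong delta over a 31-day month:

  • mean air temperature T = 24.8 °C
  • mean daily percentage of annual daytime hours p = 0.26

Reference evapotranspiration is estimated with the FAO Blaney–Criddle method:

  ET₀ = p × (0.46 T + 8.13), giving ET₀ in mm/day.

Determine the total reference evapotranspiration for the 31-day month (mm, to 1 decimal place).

157.5 mm

ET₀ = 0.26 × (0.46 × 24.8 + 8.13) = 0.26 × 19.538 = 5.0799 mm/d
Monthly total = 5.0799 × 31 = 157.477 mm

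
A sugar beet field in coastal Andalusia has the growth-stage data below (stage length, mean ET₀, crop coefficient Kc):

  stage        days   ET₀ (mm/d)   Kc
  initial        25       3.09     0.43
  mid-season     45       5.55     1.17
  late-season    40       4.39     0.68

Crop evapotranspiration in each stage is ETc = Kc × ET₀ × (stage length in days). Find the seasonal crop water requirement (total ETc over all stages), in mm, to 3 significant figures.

initial: 0.43 × 3.09 × 25 = 33.22 mm
mid-season: 1.17 × 5.55 × 45 = 292.21 mm
late-season: 0.68 × 4.39 × 40 = 119.41 mm
Seasonal total = 444.84 mm

445 mm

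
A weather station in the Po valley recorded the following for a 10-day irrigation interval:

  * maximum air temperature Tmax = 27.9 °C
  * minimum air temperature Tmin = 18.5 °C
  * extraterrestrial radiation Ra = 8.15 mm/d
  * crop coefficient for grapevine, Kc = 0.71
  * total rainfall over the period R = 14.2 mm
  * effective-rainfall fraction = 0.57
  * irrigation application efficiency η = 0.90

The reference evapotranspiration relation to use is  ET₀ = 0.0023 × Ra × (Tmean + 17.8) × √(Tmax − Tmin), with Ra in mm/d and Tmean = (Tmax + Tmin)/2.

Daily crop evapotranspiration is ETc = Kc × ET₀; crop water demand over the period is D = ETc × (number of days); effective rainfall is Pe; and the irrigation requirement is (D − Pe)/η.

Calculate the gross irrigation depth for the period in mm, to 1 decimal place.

9.6 mm

Tmean = (27.9 + 18.5)/2 = 23.20 °C
ET₀ = 0.0023 × 8.15 × (23.20 + 17.8) × √9.4 = 0.0023 × 8.15 × 41.00 × 3.0659 = 2.3563 mm/d
ETc = Kc × ET₀ = 0.71 × 2.3563 = 1.6730 mm/d
Crop demand D = ETc × 10 d = 1.6730 × 10 = 16.730 mm
Pe = 0.57 × 14.2 = 8.094 mm
D − Pe = 16.730 − 8.094 = 8.636 mm
Gross irrigation = 8.636 / 0.90 = 9.596 mm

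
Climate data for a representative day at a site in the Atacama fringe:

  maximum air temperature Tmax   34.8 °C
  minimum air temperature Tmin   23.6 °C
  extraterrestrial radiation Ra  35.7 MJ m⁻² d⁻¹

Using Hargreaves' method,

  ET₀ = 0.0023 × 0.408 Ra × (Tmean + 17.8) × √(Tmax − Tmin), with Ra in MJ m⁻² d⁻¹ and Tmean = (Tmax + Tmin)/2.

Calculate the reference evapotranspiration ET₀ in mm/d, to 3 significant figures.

Tmean = (34.8 + 23.6)/2 = 29.20 °C
0.408 Ra = 0.408 × 35.7 = 14.5656 mm/d equivalent
ET₀ = 0.0023 × 14.5656 × (29.20 + 17.8) × √11.2 = 0.0023 × 14.5656 × 47.00 × 3.3466 = 5.2694 mm/d

5.27 mm/d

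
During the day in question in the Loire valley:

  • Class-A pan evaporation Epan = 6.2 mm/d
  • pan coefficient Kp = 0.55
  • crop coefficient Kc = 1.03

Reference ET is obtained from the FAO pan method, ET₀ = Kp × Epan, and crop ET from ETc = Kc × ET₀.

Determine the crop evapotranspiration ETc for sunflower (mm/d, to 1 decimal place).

3.5 mm/d

ET₀ = 0.55 × 6.2 = 3.4100 mm/d
ETc = Kc × ET₀ = 1.03 × 3.4100 = 3.5123 mm/d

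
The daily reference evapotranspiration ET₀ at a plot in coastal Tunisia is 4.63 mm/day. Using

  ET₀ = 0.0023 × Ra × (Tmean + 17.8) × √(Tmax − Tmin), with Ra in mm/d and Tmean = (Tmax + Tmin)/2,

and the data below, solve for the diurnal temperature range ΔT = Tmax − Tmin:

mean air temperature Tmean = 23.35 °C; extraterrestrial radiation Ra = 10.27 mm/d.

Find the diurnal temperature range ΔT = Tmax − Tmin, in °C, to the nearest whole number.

√ΔT = ET₀ / [0.0023 × Ra × (Tmean+17.8)] = 4.63 / (0.0023 × 10.27 × 41.15) = 4.7634
ΔT = 4.7634² = 22.690 °C

23 °C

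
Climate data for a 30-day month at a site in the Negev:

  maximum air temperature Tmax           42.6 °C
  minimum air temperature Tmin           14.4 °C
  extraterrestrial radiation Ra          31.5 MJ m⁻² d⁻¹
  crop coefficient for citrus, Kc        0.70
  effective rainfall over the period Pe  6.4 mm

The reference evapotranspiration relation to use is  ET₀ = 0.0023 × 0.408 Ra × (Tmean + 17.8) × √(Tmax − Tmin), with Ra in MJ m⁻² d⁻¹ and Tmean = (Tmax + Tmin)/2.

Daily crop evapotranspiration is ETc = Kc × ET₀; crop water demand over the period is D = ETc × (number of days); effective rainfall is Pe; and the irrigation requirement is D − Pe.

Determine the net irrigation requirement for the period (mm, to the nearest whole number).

Tmean = (42.6 + 14.4)/2 = 28.50 °C
0.408 Ra = 0.408 × 31.5 = 12.8520 mm/d equivalent
ET₀ = 0.0023 × 12.8520 × (28.50 + 17.8) × √28.2 = 0.0023 × 12.8520 × 46.30 × 5.3104 = 7.2679 mm/d
ETc = Kc × ET₀ = 0.70 × 7.2679 = 5.0875 mm/d
Crop demand D = ETc × 30 d = 5.0875 × 30 = 152.625 mm
D − Pe = 152.625 − 6.4 = 146.225 mm

146 mm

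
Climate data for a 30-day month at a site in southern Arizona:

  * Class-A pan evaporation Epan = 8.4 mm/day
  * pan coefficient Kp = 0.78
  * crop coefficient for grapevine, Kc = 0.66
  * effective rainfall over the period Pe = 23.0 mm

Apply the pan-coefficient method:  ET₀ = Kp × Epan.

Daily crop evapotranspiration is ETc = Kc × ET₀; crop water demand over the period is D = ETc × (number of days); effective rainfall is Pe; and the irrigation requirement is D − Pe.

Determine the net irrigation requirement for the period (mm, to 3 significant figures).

ET₀ = 0.78 × 8.4 = 6.5520 mm/d
ETc = Kc × ET₀ = 0.66 × 6.5520 = 4.3243 mm/d
Crop demand D = ETc × 30 d = 4.3243 × 30 = 129.729 mm
D − Pe = 129.729 − 23.0 = 106.729 mm

107 mm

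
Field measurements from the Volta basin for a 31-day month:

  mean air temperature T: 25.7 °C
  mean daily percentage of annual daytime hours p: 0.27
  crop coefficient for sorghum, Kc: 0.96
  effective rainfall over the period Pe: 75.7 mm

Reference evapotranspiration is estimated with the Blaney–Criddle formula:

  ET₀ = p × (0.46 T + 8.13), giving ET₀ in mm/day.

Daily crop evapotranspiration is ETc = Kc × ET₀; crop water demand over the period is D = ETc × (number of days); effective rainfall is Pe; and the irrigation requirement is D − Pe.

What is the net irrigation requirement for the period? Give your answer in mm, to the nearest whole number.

85 mm

ET₀ = 0.27 × (0.46 × 25.7 + 8.13) = 0.27 × 19.952 = 5.3870 mm/d
ETc = Kc × ET₀ = 0.96 × 5.3870 = 5.1715 mm/d
Crop demand D = ETc × 31 d = 5.1715 × 31 = 160.317 mm
D − Pe = 160.317 − 75.7 = 84.617 mm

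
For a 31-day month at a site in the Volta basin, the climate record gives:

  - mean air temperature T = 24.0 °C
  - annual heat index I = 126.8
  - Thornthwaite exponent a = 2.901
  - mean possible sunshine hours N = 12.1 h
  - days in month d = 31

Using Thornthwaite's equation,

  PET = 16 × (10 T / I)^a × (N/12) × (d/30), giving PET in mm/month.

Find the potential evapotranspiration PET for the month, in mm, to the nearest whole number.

10T/I = 10 × 24.0 / 126.8 = 1.8927
(10T/I)^a = 1.8927^2.901 = 6.3652
Uncorrected PET = 16 × 6.3652 = 101.843 mm
Correction = (N/12)(d/30) = (12.1/12)(31/30) = 1.0419
PET = 101.843 × 1.0419 = 106.110 mm/month

106 mm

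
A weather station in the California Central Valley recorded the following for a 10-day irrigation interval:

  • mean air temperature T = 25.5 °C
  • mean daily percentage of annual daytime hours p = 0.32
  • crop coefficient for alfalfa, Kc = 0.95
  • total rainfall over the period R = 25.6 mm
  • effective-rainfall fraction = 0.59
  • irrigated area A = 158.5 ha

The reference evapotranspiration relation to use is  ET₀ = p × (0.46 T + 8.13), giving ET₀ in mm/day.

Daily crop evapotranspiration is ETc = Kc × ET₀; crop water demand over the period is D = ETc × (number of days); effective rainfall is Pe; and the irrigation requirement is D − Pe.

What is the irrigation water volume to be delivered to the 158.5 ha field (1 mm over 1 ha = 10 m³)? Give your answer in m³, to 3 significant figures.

ET₀ = 0.32 × (0.46 × 25.5 + 8.13) = 0.32 × 19.860 = 6.3552 mm/d
ETc = Kc × ET₀ = 0.95 × 6.3552 = 6.0374 mm/d
Crop demand D = ETc × 10 d = 6.0374 × 10 = 60.374 mm
Pe = 0.59 × 25.6 = 15.104 mm
D − Pe = 60.374 − 15.104 = 45.270 mm
Volume = 45.270 mm × 158.5 ha × 10 = 71753.0 m³

71800 m³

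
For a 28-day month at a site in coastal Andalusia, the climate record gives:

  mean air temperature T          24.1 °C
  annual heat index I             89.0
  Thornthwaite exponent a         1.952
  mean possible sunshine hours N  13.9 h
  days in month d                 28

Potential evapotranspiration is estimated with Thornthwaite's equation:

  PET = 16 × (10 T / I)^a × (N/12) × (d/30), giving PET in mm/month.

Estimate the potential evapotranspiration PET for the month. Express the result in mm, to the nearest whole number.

121 mm

10T/I = 10 × 24.1 / 89.0 = 2.7079
(10T/I)^a = 2.7079^1.952 = 6.9903
Uncorrected PET = 16 × 6.9903 = 111.845 mm
Correction = (N/12)(d/30) = (13.9/12)(28/30) = 1.0811
PET = 111.845 × 1.0811 = 120.916 mm/month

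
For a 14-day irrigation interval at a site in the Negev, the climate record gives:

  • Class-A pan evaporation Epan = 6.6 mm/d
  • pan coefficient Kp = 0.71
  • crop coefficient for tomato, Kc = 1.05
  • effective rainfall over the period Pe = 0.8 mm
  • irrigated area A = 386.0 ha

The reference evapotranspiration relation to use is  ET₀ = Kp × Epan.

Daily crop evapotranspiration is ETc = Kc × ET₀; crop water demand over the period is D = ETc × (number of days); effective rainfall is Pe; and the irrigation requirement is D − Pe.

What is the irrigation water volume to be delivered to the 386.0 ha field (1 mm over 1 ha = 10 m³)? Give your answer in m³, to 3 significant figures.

263000 m³

ET₀ = 0.71 × 6.6 = 4.6860 mm/d
ETc = Kc × ET₀ = 1.05 × 4.6860 = 4.9203 mm/d
Crop demand D = ETc × 14 d = 4.9203 × 14 = 68.884 mm
D − Pe = 68.884 − 0.8 = 68.084 mm
Volume = 68.084 mm × 386.0 ha × 10 = 262804.2 m³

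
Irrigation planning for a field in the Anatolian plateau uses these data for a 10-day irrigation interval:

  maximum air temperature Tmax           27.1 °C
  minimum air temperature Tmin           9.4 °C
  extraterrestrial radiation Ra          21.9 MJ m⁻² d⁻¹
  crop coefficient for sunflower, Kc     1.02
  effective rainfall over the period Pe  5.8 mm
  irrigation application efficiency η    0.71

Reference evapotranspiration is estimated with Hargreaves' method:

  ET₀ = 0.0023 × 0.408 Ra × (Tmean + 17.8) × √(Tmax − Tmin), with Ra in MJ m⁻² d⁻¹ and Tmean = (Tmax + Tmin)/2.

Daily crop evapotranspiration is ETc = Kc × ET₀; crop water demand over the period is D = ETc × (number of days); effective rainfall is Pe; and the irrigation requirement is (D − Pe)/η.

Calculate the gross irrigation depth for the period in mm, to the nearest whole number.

37 mm

Tmean = (27.1 + 9.4)/2 = 18.25 °C
0.408 Ra = 0.408 × 21.9 = 8.9352 mm/d equivalent
ET₀ = 0.0023 × 8.9352 × (18.25 + 17.8) × √17.7 = 0.0023 × 8.9352 × 36.05 × 4.2071 = 3.1169 mm/d
ETc = Kc × ET₀ = 1.02 × 3.1169 = 3.1792 mm/d
Crop demand D = ETc × 10 d = 3.1792 × 10 = 31.792 mm
D − Pe = 31.792 − 5.8 = 25.992 mm
Gross irrigation = 25.992 / 0.71 = 36.608 mm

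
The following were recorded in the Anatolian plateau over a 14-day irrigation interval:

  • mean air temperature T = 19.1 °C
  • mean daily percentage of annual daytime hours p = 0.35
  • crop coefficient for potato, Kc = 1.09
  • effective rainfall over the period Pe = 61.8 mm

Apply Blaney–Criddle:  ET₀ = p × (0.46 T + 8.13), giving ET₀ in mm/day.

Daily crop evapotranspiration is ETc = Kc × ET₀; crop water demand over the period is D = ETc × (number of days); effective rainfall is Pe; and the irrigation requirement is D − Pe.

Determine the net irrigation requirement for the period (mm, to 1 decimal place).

ET₀ = 0.35 × (0.46 × 19.1 + 8.13) = 0.35 × 16.916 = 5.9206 mm/d
ETc = Kc × ET₀ = 1.09 × 5.9206 = 6.4535 mm/d
Crop demand D = ETc × 14 d = 6.4535 × 14 = 90.349 mm
D − Pe = 90.349 − 61.8 = 28.549 mm

28.5 mm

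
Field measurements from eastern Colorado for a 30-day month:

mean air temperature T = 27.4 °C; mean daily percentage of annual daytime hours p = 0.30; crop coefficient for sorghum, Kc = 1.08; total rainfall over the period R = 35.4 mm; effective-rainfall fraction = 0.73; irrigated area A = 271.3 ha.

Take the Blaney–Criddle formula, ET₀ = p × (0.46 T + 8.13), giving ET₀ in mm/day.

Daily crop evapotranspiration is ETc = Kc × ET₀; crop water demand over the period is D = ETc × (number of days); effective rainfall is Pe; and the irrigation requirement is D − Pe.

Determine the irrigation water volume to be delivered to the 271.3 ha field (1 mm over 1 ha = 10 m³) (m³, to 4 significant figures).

476700 m³

ET₀ = 0.30 × (0.46 × 27.4 + 8.13) = 0.30 × 20.734 = 6.2202 mm/d
ETc = Kc × ET₀ = 1.08 × 6.2202 = 6.7178 mm/d
Crop demand D = ETc × 30 d = 6.7178 × 30 = 201.534 mm
Pe = 0.73 × 35.4 = 25.842 mm
D − Pe = 201.534 − 25.842 = 175.692 mm
Volume = 175.692 mm × 271.3 ha × 10 = 476652.4 m³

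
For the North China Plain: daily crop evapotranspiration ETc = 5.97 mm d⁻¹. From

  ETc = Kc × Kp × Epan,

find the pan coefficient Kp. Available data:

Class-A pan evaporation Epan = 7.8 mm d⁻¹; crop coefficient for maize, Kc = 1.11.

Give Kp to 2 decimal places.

ETc = Kc × Kp × Epan  ⇒  Kp = ETc / (Kc × Epan)
Kp = 5.97 / (1.11 × 7.8) = 5.97 / 8.658 = 0.6895

0.69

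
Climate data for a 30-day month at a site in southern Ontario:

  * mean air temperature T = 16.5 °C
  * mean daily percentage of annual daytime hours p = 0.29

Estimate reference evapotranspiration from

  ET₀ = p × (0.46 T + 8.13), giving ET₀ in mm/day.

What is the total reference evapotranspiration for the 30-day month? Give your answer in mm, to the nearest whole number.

ET₀ = 0.29 × (0.46 × 16.5 + 8.13) = 0.29 × 15.720 = 4.5588 mm/d
Monthly total = 4.5588 × 30 = 136.764 mm

137 mm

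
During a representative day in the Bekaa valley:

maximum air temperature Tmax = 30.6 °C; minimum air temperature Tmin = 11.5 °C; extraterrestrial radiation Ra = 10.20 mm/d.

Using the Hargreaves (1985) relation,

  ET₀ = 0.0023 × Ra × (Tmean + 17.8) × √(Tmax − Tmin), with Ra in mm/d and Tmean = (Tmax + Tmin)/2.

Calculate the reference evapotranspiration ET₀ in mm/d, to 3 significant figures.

3.98 mm/d

Tmean = (30.6 + 11.5)/2 = 21.05 °C
ET₀ = 0.0023 × 10.20 × (21.05 + 17.8) × √19.1 = 0.0023 × 10.20 × 38.85 × 4.3704 = 3.9833 mm/d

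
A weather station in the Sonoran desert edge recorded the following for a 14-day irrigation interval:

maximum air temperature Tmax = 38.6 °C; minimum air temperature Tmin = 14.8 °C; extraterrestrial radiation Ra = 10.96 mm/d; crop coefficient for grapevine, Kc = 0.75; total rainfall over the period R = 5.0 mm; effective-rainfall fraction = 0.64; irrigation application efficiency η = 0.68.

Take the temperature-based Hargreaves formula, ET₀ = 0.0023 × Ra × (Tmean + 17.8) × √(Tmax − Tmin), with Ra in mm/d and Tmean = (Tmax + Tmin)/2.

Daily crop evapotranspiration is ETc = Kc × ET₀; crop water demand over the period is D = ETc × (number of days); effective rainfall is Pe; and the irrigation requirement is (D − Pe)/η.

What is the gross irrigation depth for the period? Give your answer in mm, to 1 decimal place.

79.8 mm

Tmean = (38.6 + 14.8)/2 = 26.70 °C
ET₀ = 0.0023 × 10.96 × (26.70 + 17.8) × √23.8 = 0.0023 × 10.96 × 44.50 × 4.8785 = 5.4725 mm/d
ETc = Kc × ET₀ = 0.75 × 5.4725 = 4.1044 mm/d
Crop demand D = ETc × 14 d = 4.1044 × 14 = 57.462 mm
Pe = 0.64 × 5.0 = 3.200 mm
D − Pe = 57.462 − 3.200 = 54.262 mm
Gross irrigation = 54.262 / 0.68 = 79.797 mm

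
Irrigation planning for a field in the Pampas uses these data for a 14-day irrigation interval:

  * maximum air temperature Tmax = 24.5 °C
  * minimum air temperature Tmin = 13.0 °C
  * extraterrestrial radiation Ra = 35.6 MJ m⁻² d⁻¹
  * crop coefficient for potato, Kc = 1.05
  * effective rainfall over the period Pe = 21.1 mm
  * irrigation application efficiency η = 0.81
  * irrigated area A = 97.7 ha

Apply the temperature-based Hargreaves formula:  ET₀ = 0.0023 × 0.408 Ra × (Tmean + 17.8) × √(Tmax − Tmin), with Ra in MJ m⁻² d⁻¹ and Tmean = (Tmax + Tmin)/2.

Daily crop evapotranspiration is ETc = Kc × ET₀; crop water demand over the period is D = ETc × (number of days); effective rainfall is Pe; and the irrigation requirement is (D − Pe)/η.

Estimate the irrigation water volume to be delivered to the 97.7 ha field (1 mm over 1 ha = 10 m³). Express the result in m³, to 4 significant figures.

47970 m³

Tmean = (24.5 + 13.0)/2 = 18.75 °C
0.408 Ra = 0.408 × 35.6 = 14.5248 mm/d equivalent
ET₀ = 0.0023 × 14.5248 × (18.75 + 17.8) × √11.5 = 0.0023 × 14.5248 × 36.55 × 3.3912 = 4.1407 mm/d
ETc = Kc × ET₀ = 1.05 × 4.1407 = 4.3477 mm/d
Crop demand D = ETc × 14 d = 4.3477 × 14 = 60.868 mm
D − Pe = 60.868 − 21.1 = 39.768 mm
Gross irrigation = 39.768 / 0.81 = 49.096 mm
Volume = 49.096 mm × 97.7 ha × 10 = 47966.8 m³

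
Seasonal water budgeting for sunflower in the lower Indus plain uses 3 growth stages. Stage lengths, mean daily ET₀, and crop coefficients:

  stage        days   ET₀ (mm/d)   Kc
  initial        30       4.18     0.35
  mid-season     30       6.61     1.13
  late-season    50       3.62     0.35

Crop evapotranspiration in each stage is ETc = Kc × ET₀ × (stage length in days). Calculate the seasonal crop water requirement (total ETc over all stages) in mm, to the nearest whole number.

331 mm

initial: 0.35 × 4.18 × 30 = 43.89 mm
mid-season: 1.13 × 6.61 × 30 = 224.08 mm
late-season: 0.35 × 3.62 × 50 = 63.35 mm
Seasonal total = 331.32 mm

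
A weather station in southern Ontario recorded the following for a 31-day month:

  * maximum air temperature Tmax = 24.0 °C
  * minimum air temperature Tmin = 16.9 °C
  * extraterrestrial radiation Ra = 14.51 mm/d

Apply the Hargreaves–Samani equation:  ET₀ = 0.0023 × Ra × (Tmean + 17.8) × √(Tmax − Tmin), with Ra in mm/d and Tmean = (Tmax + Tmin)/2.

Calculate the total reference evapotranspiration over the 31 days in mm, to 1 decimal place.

Tmean = (24.0 + 16.9)/2 = 20.45 °C
ET₀ = 0.0023 × 14.51 × (20.45 + 17.8) × √7.1 = 0.0023 × 14.51 × 38.25 × 2.6646 = 3.4014 mm/d
Over 31 days: 3.4014 × 31 = 105.443 mm

105.4 mm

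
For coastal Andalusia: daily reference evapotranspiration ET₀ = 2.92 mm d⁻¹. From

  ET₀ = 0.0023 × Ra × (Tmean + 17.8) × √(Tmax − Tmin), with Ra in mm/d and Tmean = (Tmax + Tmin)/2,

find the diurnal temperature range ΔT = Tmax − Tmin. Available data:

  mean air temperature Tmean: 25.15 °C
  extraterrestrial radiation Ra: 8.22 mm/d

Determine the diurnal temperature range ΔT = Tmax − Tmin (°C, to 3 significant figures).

12.9 °C

√ΔT = ET₀ / [0.0023 × Ra × (Tmean+17.8)] = 2.92 / (0.0023 × 8.22 × 42.95) = 3.5960
ΔT = 3.5960² = 12.931 °C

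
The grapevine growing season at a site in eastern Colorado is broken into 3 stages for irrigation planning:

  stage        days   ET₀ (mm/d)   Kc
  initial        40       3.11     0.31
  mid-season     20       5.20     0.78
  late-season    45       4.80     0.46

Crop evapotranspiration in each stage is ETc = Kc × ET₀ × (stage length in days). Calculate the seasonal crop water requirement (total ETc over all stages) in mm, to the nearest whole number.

initial: 0.31 × 3.11 × 40 = 38.56 mm
mid-season: 0.78 × 5.20 × 20 = 81.12 mm
late-season: 0.46 × 4.80 × 45 = 99.36 mm
Seasonal total = 219.04 mm

219 mm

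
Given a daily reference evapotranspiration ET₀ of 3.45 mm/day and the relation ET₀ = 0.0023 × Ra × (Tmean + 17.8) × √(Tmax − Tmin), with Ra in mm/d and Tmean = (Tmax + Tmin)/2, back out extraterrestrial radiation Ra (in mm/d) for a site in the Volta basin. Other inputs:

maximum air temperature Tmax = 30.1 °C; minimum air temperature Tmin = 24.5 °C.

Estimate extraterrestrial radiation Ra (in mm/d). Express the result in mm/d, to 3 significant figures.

14.1 mm/d

Tmean = 27.30 °C; √ΔT = 2.3664
Ra = ET₀ / [0.0023 × (Tmean+17.8) × √ΔT] = 3.45 / (0.0023 × 45.10 × 2.3664) = 14.055 mm/d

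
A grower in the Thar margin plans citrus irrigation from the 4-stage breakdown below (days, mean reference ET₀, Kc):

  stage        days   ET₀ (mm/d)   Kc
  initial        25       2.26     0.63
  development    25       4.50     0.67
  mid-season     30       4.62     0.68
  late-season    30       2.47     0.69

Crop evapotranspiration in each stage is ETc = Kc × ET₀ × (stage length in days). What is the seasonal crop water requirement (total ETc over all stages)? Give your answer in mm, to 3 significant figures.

256 mm

initial: 0.63 × 2.26 × 25 = 35.60 mm
development: 0.67 × 4.50 × 25 = 75.38 mm
mid-season: 0.68 × 4.62 × 30 = 94.25 mm
late-season: 0.69 × 2.47 × 30 = 51.13 mm
Seasonal total = 256.36 mm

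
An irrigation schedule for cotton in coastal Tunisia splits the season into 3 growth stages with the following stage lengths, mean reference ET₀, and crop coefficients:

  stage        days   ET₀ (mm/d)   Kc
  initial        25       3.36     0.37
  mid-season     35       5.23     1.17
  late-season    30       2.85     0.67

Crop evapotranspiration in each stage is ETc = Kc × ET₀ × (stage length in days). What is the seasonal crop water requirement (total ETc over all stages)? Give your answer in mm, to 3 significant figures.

303 mm

initial: 0.37 × 3.36 × 25 = 31.08 mm
mid-season: 1.17 × 5.23 × 35 = 214.17 mm
late-season: 0.67 × 2.85 × 30 = 57.29 mm
Seasonal total = 302.54 mm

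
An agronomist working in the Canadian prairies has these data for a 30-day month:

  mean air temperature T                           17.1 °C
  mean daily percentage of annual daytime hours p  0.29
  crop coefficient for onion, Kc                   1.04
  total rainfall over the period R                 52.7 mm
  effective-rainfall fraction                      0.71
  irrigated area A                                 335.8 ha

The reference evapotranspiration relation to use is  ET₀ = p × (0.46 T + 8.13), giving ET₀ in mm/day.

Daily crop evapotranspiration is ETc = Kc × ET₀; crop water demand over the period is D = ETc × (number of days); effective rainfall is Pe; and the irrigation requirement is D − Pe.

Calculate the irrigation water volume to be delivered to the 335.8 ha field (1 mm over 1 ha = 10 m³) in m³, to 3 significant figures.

360000 m³

ET₀ = 0.29 × (0.46 × 17.1 + 8.13) = 0.29 × 15.996 = 4.6388 mm/d
ETc = Kc × ET₀ = 1.04 × 4.6388 = 4.8244 mm/d
Crop demand D = ETc × 30 d = 4.8244 × 30 = 144.732 mm
Pe = 0.71 × 52.7 = 37.417 mm
D − Pe = 144.732 − 37.417 = 107.315 mm
Volume = 107.315 mm × 335.8 ha × 10 = 360363.8 m³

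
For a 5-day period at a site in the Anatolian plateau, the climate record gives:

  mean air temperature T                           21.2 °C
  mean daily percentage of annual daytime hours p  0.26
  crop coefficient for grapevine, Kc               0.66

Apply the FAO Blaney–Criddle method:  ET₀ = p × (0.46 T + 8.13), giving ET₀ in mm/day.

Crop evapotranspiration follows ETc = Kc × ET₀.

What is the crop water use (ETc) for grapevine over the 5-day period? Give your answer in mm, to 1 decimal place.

ET₀ = 0.26 × (0.46 × 21.2 + 8.13) = 0.26 × 17.882 = 4.6493 mm/d
ETc = Kc × ET₀ = 0.66 × 4.6493 = 3.0685 mm/d
Over 5 days: 3.0685 × 5 = 15.343 mm

15.3 mm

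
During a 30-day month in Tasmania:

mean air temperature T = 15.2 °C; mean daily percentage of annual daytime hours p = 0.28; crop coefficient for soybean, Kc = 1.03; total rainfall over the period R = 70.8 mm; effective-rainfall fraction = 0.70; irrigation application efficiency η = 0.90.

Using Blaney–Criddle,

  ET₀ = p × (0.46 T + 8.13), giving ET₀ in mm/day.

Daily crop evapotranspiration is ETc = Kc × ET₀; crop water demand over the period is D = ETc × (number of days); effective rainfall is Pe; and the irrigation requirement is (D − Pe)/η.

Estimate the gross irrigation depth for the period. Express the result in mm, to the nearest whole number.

ET₀ = 0.28 × (0.46 × 15.2 + 8.13) = 0.28 × 15.122 = 4.2342 mm/d
ETc = Kc × ET₀ = 1.03 × 4.2342 = 4.3612 mm/d
Crop demand D = ETc × 30 d = 4.3612 × 30 = 130.836 mm
Pe = 0.70 × 70.8 = 49.560 mm
D − Pe = 130.836 − 49.560 = 81.276 mm
Gross irrigation = 81.276 / 0.90 = 90.307 mm

90 mm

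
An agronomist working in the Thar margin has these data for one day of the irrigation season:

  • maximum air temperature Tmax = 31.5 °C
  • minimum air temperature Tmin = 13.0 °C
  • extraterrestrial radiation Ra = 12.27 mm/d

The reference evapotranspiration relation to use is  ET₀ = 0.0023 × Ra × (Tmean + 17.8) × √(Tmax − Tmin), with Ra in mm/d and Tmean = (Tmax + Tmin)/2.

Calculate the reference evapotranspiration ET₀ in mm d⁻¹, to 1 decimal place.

Tmean = (31.5 + 13.0)/2 = 22.25 °C
ET₀ = 0.0023 × 12.27 × (22.25 + 17.8) × √18.5 = 0.0023 × 12.27 × 40.05 × 4.3012 = 4.8614 mm/d

4.9 mm d⁻¹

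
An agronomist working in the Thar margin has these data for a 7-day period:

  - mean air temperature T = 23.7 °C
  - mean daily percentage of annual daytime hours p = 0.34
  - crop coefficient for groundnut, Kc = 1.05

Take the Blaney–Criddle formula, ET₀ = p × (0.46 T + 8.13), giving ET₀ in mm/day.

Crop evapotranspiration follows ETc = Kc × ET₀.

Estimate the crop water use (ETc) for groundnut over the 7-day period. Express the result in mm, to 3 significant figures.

47.6 mm

ET₀ = 0.34 × (0.46 × 23.7 + 8.13) = 0.34 × 19.032 = 6.4709 mm/d
ETc = Kc × ET₀ = 1.05 × 6.4709 = 6.7944 mm/d
Over 7 days: 6.7944 × 7 = 47.561 mm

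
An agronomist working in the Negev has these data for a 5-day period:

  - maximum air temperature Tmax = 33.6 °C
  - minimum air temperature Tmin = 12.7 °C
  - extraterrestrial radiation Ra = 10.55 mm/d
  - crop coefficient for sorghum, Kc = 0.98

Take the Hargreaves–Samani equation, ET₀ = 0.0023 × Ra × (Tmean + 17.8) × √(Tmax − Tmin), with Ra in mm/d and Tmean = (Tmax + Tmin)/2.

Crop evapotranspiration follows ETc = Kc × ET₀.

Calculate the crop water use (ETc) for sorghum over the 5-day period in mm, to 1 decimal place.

Tmean = (33.6 + 12.7)/2 = 23.15 °C
ET₀ = 0.0023 × 10.55 × (23.15 + 17.8) × √20.9 = 0.0023 × 10.55 × 40.95 × 4.5717 = 4.5427 mm/d
ETc = Kc × ET₀ = 0.98 × 4.5427 = 4.4518 mm/d
Over 5 days: 4.4518 × 5 = 22.259 mm

22.3 mm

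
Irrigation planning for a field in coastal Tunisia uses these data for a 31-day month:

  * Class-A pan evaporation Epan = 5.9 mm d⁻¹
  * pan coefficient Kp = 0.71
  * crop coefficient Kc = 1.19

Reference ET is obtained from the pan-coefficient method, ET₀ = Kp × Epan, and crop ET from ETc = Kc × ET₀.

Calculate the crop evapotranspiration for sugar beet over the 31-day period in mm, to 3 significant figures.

ET₀ = 0.71 × 5.9 = 4.1890 mm/d
ETc = Kc × ET₀ = 1.19 × 4.1890 = 4.9849 mm/d
Over 31 days: 4.9849 × 31 = 154.532 mm

155 mm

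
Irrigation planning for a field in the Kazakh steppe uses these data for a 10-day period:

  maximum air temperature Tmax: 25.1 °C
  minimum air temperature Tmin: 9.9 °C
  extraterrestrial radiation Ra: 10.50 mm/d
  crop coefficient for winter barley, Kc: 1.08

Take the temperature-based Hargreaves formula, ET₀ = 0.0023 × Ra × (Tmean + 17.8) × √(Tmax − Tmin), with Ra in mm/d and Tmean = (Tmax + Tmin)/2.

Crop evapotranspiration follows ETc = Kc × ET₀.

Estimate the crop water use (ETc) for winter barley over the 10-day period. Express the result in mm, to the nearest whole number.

36 mm

Tmean = (25.1 + 9.9)/2 = 17.50 °C
ET₀ = 0.0023 × 10.50 × (17.50 + 17.8) × √15.2 = 0.0023 × 10.50 × 35.30 × 3.8987 = 3.3236 mm/d
ETc = Kc × ET₀ = 1.08 × 3.3236 = 3.5895 mm/d
Over 10 days: 3.5895 × 10 = 35.895 mm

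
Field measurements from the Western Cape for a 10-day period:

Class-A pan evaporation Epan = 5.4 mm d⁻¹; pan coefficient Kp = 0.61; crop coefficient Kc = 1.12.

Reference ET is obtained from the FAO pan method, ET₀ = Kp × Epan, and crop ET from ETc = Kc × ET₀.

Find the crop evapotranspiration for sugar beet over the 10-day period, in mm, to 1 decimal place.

ET₀ = 0.61 × 5.4 = 3.2940 mm/d
ETc = Kc × ET₀ = 1.12 × 3.2940 = 3.6893 mm/d
Over 10 days: 3.6893 × 10 = 36.893 mm

36.9 mm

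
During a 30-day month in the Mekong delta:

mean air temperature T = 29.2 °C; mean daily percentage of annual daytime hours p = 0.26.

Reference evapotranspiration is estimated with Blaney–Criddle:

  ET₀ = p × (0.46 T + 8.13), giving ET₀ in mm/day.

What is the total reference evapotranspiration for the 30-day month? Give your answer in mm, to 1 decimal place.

ET₀ = 0.26 × (0.46 × 29.2 + 8.13) = 0.26 × 21.562 = 5.6061 mm/d
Monthly total = 5.6061 × 30 = 168.183 mm

168.2 mm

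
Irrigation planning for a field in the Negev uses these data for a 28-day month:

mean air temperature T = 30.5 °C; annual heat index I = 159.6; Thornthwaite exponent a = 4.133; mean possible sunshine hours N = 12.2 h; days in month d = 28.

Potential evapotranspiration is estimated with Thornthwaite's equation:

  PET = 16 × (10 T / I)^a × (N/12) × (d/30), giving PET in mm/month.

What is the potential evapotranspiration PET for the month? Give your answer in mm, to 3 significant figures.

221 mm

10T/I = 10 × 30.5 / 159.6 = 1.9110
(10T/I)^a = 1.9110^4.133 = 14.5362
Uncorrected PET = 16 × 14.5362 = 232.579 mm
Correction = (N/12)(d/30) = (12.2/12)(28/30) = 0.9489
PET = 232.579 × 0.9489 = 220.694 mm/month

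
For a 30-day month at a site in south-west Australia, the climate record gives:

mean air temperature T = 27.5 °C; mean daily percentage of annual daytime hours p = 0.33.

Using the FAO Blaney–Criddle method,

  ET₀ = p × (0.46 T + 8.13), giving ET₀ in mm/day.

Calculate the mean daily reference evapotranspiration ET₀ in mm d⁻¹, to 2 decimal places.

6.86 mm d⁻¹

ET₀ = 0.33 × (0.46 × 27.5 + 8.13) = 0.33 × 20.780 = 6.8574 mm/d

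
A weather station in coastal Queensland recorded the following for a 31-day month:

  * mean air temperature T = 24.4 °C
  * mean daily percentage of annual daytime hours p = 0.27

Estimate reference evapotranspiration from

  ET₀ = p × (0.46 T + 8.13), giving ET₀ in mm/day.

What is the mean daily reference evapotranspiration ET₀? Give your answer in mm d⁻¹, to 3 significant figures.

ET₀ = 0.27 × (0.46 × 24.4 + 8.13) = 0.27 × 19.354 = 5.2256 mm/d

5.23 mm d⁻¹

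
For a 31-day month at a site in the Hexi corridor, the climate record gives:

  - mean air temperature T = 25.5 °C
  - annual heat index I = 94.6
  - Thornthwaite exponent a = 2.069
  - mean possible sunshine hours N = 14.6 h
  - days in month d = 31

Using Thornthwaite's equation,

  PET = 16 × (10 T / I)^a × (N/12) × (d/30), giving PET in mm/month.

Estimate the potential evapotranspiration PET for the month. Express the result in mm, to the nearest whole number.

157 mm

10T/I = 10 × 25.5 / 94.6 = 2.6956
(10T/I)^a = 2.6956^2.069 = 7.7808
Uncorrected PET = 16 × 7.7808 = 124.493 mm
Correction = (N/12)(d/30) = (14.6/12)(31/30) = 1.2572
PET = 124.493 × 1.2572 = 156.513 mm/month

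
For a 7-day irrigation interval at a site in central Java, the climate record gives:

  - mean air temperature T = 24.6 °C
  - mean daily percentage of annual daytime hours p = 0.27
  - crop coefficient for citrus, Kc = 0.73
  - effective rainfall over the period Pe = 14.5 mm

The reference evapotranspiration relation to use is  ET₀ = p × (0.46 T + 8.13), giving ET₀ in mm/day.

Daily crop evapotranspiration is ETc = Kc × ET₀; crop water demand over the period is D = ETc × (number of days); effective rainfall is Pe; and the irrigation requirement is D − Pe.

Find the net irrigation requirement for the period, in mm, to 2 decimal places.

12.33 mm

ET₀ = 0.27 × (0.46 × 24.6 + 8.13) = 0.27 × 19.446 = 5.2504 mm/d
ETc = Kc × ET₀ = 0.73 × 5.2504 = 3.8328 mm/d
Crop demand D = ETc × 7 d = 3.8328 × 7 = 26.830 mm
D − Pe = 26.830 − 14.5 = 12.330 mm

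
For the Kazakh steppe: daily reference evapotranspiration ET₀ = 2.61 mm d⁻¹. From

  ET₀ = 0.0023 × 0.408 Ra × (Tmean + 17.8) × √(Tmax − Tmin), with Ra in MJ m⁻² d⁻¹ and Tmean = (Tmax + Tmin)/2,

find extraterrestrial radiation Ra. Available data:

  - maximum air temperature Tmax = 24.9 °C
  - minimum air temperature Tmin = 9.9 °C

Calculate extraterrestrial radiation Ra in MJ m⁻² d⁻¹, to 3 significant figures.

Tmean = (24.9+9.9)/2 = 17.40 °C; ΔT = 15.0
Ra = ET₀ / [0.0023 × 0.408 × (Tmean+17.8) × √ΔT]
   = 2.61 / (0.0023 × 0.408 × 35.20 × 3.8730) = 20.402 MJ m⁻² d⁻¹

20.4 MJ m⁻² d⁻¹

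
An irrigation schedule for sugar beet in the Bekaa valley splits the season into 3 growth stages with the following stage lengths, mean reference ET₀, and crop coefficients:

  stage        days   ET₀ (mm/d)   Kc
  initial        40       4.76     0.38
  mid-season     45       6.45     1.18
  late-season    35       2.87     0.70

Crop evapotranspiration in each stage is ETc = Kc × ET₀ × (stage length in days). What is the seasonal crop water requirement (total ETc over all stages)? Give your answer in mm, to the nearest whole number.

initial: 0.38 × 4.76 × 40 = 72.35 mm
mid-season: 1.18 × 6.45 × 45 = 342.50 mm
late-season: 0.70 × 2.87 × 35 = 70.32 mm
Seasonal total = 485.17 mm

485 mm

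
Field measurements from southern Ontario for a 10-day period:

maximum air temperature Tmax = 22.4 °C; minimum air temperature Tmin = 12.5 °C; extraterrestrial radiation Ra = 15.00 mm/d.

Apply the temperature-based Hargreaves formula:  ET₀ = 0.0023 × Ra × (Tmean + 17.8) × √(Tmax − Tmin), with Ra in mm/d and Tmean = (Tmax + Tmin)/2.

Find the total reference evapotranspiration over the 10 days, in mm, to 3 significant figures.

38.3 mm

Tmean = (22.4 + 12.5)/2 = 17.45 °C
ET₀ = 0.0023 × 15.00 × (17.45 + 17.8) × √9.9 = 0.0023 × 15.00 × 35.25 × 3.1464 = 3.8264 mm/d
Over 10 days: 3.8264 × 10 = 38.264 mm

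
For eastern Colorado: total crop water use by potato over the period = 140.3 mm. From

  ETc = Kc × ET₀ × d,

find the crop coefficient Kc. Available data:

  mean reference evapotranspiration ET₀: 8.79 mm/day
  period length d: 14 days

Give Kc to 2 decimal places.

ETc = Kc × ET₀ × d  ⇒  Kc = ETc / (ET₀ × d)
Kc = 140.3 / (8.79 × 14) = 140.3 / 123.06 = 1.1401

1.14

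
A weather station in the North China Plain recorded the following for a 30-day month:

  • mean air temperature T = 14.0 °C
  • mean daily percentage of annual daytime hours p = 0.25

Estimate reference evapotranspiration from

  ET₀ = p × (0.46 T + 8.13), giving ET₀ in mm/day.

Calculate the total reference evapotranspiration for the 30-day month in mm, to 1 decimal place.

109.3 mm

ET₀ = 0.25 × (0.46 × 14.0 + 8.13) = 0.25 × 14.570 = 3.6425 mm/d
Monthly total = 3.6425 × 30 = 109.275 mm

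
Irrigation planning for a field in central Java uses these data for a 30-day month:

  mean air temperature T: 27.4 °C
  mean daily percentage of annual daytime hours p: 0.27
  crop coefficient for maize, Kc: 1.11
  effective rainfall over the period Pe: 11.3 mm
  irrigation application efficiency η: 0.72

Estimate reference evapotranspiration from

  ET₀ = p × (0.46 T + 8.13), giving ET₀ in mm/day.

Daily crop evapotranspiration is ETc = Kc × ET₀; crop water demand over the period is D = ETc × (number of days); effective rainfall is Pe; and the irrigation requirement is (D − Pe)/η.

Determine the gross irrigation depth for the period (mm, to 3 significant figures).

243 mm

ET₀ = 0.27 × (0.46 × 27.4 + 8.13) = 0.27 × 20.734 = 5.5982 mm/d
ETc = Kc × ET₀ = 1.11 × 5.5982 = 6.2140 mm/d
Crop demand D = ETc × 30 d = 6.2140 × 30 = 186.420 mm
D − Pe = 186.420 − 11.3 = 175.120 mm
Gross irrigation = 175.120 / 0.72 = 243.222 mm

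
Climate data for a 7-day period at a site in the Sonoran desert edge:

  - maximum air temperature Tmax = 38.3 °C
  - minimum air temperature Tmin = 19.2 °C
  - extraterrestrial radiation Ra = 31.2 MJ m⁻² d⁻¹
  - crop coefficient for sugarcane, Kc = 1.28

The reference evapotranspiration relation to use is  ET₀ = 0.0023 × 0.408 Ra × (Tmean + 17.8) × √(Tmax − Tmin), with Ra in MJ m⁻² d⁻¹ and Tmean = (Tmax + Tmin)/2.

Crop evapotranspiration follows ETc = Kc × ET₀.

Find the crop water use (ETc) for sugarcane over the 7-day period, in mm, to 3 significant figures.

53.4 mm

Tmean = (38.3 + 19.2)/2 = 28.75 °C
0.408 Ra = 0.408 × 31.2 = 12.7296 mm/d equivalent
ET₀ = 0.0023 × 12.7296 × (28.75 + 17.8) × √19.1 = 0.0023 × 12.7296 × 46.55 × 4.3704 = 5.9564 mm/d
ETc = Kc × ET₀ = 1.28 × 5.9564 = 7.6242 mm/d
Over 7 days: 7.6242 × 7 = 53.369 mm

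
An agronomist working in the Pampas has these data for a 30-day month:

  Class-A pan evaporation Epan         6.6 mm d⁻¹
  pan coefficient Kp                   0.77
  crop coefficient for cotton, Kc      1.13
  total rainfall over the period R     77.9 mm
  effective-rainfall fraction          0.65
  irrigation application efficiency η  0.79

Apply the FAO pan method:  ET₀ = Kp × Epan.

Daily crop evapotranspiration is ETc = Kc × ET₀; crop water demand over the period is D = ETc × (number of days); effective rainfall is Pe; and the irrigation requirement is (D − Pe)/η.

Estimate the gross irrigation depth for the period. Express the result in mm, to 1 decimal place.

154.0 mm

ET₀ = 0.77 × 6.6 = 5.0820 mm/d
ETc = Kc × ET₀ = 1.13 × 5.0820 = 5.7427 mm/d
Crop demand D = ETc × 30 d = 5.7427 × 30 = 172.281 mm
Pe = 0.65 × 77.9 = 50.635 mm
D − Pe = 172.281 − 50.635 = 121.646 mm
Gross irrigation = 121.646 / 0.79 = 153.982 mm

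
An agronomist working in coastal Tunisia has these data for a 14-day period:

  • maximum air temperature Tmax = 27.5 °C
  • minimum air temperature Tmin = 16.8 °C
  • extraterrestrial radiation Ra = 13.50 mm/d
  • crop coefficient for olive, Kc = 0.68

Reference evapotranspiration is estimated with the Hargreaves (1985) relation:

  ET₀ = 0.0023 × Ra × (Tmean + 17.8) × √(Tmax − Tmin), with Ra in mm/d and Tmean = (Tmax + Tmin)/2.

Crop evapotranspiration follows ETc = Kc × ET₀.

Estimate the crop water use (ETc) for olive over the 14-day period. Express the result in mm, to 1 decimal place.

38.6 mm

Tmean = (27.5 + 16.8)/2 = 22.15 °C
ET₀ = 0.0023 × 13.50 × (22.15 + 17.8) × √10.7 = 0.0023 × 13.50 × 39.95 × 3.2711 = 4.0576 mm/d
ETc = Kc × ET₀ = 0.68 × 4.0576 = 2.7592 mm/d
Over 14 days: 2.7592 × 14 = 38.629 mm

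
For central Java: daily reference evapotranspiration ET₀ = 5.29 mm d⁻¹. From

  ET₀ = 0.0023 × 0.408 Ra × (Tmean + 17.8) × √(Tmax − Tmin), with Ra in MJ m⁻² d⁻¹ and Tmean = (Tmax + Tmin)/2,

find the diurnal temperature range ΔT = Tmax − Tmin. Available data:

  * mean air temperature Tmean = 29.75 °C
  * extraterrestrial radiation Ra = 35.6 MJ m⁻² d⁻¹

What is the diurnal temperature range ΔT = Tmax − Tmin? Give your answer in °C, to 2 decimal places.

√ΔT = ET₀ / [0.0023 × 0.408 × Ra × (Tmean+17.8)] = 5.29 / (0.0023 × 14.5248 × 47.55) = 3.3302
ΔT = 3.3302² = 11.090 °C

11.09 °C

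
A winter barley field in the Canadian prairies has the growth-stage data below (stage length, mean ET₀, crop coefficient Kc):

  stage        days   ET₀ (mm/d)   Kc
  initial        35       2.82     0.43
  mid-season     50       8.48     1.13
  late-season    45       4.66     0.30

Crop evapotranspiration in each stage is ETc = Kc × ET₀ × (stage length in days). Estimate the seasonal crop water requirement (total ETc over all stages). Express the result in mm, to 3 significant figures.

initial: 0.43 × 2.82 × 35 = 42.44 mm
mid-season: 1.13 × 8.48 × 50 = 479.12 mm
late-season: 0.30 × 4.66 × 45 = 62.91 mm
Seasonal total = 584.47 mm

584 mm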